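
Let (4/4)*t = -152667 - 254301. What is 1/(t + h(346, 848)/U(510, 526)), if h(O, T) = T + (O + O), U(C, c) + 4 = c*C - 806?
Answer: -26745/10884359006 ≈ -2.4572e-6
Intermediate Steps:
U(C, c) = -810 + C*c (U(C, c) = -4 + (c*C - 806) = -4 + (C*c - 806) = -4 + (-806 + C*c) = -810 + C*c)
h(O, T) = T + 2*O
t = -406968 (t = -152667 - 254301 = -406968)
1/(t + h(346, 848)/U(510, 526)) = 1/(-406968 + (848 + 2*346)/(-810 + 510*526)) = 1/(-406968 + (848 + 692)/(-810 + 268260)) = 1/(-406968 + 1540/267450) = 1/(-406968 + 1540*(1/267450)) = 1/(-406968 + 154/26745) = 1/(-10884359006/26745) = -26745/10884359006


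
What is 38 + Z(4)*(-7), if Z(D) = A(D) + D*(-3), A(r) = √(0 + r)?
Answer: 108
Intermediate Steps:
A(r) = √r
Z(D) = √D - 3*D (Z(D) = √D + D*(-3) = √D - 3*D)
38 + Z(4)*(-7) = 38 + (√4 - 3*4)*(-7) = 38 + (2 - 12)*(-7) = 38 - 10*(-7) = 38 + 70 = 108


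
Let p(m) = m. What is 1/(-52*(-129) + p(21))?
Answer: 1/6729 ≈ 0.00014861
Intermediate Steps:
1/(-52*(-129) + p(21)) = 1/(-52*(-129) + 21) = 1/(6708 + 21) = 1/6729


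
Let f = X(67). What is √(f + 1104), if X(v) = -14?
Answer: √1090 ≈ 33.015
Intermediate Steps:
f = -14
√(f + 1104) = √(-14 + 1104) = √1090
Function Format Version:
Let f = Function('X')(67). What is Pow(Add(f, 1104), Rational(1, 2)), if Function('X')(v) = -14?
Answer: Pow(1090, Rational(1, 2)) ≈ 33.015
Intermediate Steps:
f = -14
Pow(Add(f, 1104), Rational(1, 2)) = Pow(Add(-14, 1104), Rational(1, 2)) = Pow(1090, Rational(1, 2))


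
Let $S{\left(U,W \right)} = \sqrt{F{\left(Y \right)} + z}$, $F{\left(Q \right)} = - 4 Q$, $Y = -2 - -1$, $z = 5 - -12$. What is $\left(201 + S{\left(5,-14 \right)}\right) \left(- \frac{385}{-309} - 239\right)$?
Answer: $- \frac{4922222}{103} - \frac{73466 \sqrt{21}}{309} \approx -48878.0$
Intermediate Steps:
$z = 17$ ($z = 5 + 12 = 17$)
$Y = -1$ ($Y = -2 + 1 = -1$)
$S{\left(U,W \right)} = \sqrt{21}$ ($S{\left(U,W \right)} = \sqrt{\left(-4\right) \left(-1\right) + 17} = \sqrt{4 + 17} = \sqrt{21}$)
$\left(201 + S{\left(5,-14 \right)}\right) \left(- \frac{385}{-309} - 239\right) = \left(201 + \sqrt{21}\right) \left(- \frac{385}{-309} - 239\right) = \left(201 + \sqrt{21}\right) \left(\left(-385\right) \left(- \frac{1}{309}\right) - 239\right) = \left(201 + \sqrt{21}\right) \left(\frac{385}{309} - 239\right) = \left(201 + \sqrt{21}\right) \left(- \frac{73466}{309}\right) = - \frac{4922222}{103} - \frac{73466 \sqrt{21}}{309}$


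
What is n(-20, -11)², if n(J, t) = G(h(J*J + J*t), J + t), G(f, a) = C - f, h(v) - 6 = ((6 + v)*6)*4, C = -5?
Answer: 226051225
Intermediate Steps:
h(v) = 150 + 24*v (h(v) = 6 + ((6 + v)*6)*4 = 6 + (36 + 6*v)*4 = 6 + (144 + 24*v) = 150 + 24*v)
G(f, a) = -5 - f
n(J, t) = -155 - 24*J² - 24*J*t (n(J, t) = -5 - (150 + 24*(J*J + J*t)) = -5 - (150 + 24*(J² + J*t)) = -5 - (150 + (24*J² + 24*J*t)) = -5 - (150 + 24*J² + 24*J*t) = -5 + (-150 - 24*J² - 24*J*t) = -155 - 24*J² - 24*J*t)
n(-20, -11)² = (-155 - 24*(-20)*(-20 - 11))² = (-155 - 24*(-20)*(-31))² = (-155 - 14880)² = (-15035)² = 226051225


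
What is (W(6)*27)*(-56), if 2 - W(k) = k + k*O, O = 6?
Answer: 60480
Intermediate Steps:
W(k) = 2 - 7*k (W(k) = 2 - (k + k*6) = 2 - (k + 6*k) = 2 - 7*k)
(W(6)*27)*(-56) = ((2 - 7*6)*27)*(-56) = ((2 - 42)*27)*(-56) = -40*27*(-56) = -1080*(-56) = 60480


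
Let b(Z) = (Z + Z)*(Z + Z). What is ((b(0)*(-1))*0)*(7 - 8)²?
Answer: 0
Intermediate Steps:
b(Z) = 4*Z² (b(Z) = (2*Z)*(2*Z) = 4*Z²)
((b(0)*(-1))*0)*(7 - 8)² = (((4*0²)*(-1))*0)*(7 - 8)² = (((4*0)*(-1))*0)*(-1)² = ((0*(-1))*0)*1 = (0*0)*1 = 0*1 = 0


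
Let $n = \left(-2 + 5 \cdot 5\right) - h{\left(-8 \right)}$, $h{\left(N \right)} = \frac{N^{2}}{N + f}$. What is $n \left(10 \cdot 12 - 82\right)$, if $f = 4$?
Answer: $1482$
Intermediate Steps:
$h{\left(N \right)} = \frac{N^{2}}{4 + N}$ ($h{\left(N \right)} = \frac{N^{2}}{N + 4} = \frac{N^{2}}{4 + N}$)
$n = 39$ ($n = \left(-2 + 5 \cdot 5\right) - \frac{\left(-8\right)^{2}}{4 - 8} = \left(-2 + 25\right) - \frac{64}{-4} = 23 - 64 \left(- \frac{1}{4}\right) = 23 - -16 = 23 + 16 = 39$)
$n \left(10 \cdot 12 - 82\right) = 39 \left(10 \cdot 12 - 82\right) = 39 \left(120 - 82\right) = 39 \cdot 38 = 1482$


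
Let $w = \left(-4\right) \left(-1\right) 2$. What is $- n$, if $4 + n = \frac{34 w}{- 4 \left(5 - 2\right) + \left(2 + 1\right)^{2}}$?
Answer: $\frac{284}{3} \approx 94.667$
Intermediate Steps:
$w = 8$ ($w = 4 \cdot 2 = 8$)
$n = - \frac{284}{3}$ ($n = -4 + \frac{34 \cdot 8}{- 4 \left(5 - 2\right) + \left(2 + 1\right)^{2}} = -4 + \frac{272}{\left(-4\right) 3 + 3^{2}} = -4 + \frac{272}{-12 + 9} = -4 + \frac{272}{-3} = -4 + 272 \left(- \frac{1}{3}\right) = -4 - \frac{272}{3} = - \frac{284}{3} \approx -94.667$)
$- n = \left(-1\right) \left(- \frac{284}{3}\right) = \frac{284}{3}$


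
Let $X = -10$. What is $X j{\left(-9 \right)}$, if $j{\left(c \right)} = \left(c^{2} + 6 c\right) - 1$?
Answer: $-260$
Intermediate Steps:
$j{\left(c \right)} = -1 + c^{2} + 6 c$
$X j{\left(-9 \right)} = - 10 \left(-1 + \left(-9\right)^{2} + 6 \left(-9\right)\right) = - 10 \left(-1 + 81 - 54\right) = \left(-10\right) 26 = -260$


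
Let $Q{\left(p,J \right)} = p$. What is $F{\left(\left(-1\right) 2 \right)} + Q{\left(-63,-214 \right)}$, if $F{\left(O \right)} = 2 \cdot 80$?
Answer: $97$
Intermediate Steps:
$F{\left(O \right)} = 160$
$F{\left(\left(-1\right) 2 \right)} + Q{\left(-63,-214 \right)} = 160 - 63 = 97$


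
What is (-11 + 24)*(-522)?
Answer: -6786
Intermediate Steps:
(-11 + 24)*(-522) = 13*(-522) = -6786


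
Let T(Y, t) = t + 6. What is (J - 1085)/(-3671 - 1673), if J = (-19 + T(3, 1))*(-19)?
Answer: 857/5344 ≈ 0.16037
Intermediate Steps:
T(Y, t) = 6 + t
J = 228 (J = (-19 + (6 + 1))*(-19) = (-19 + 7)*(-19) = -12*(-19) = 228)
(J - 1085)/(-3671 - 1673) = (228 - 1085)/(-3671 - 1673) = -857/(-5344) = -857*(-1/5344) = 857/5344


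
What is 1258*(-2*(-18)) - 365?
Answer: 44923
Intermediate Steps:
1258*(-2*(-18)) - 365 = 1258*36 - 365 = 45288 - 365 = 44923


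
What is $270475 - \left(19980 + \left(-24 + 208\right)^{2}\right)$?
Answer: $216639$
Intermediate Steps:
$270475 - \left(19980 + \left(-24 + 208\right)^{2}\right) = 270475 - 53836 = 216639$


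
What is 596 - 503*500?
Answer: -250904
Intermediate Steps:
596 - 503*500 = 596 - 251500 = -250904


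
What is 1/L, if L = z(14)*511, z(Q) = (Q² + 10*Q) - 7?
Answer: 1/168119 ≈ 5.9482e-6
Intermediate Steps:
z(Q) = -7 + Q² + 10*Q
L = 168119 (L = (-7 + 14² + 10*14)*511 = (-7 + 196 + 140)*511 = 329*511 = 168119)
1/L = 1/168119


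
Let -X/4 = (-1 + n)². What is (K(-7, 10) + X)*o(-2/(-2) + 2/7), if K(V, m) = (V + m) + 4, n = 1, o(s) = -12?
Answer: -84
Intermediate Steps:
K(V, m) = 4 + V + m
X = 0 (X = -4*(-1 + 1)² = -4*0² = -4*0 = 0)
(K(-7, 10) + X)*o(-2/(-2) + 2/7) = ((4 - 7 + 10) + 0)*(-12) = (7 + 0)*(-12) = 7*(-12) = -84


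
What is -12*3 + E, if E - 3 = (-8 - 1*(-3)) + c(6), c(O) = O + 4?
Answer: -28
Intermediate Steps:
c(O) = 4 + O
E = 8 (E = 3 + ((-8 - 1*(-3)) + (4 + 6)) = 3 + ((-8 + 3) + 10) = 3 + (-5 + 10) = 3 + 5 = 8)
-12*3 + E = -12*3 + 8 = -36 + 8 = -28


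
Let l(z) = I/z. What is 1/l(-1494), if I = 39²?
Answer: -166/169 ≈ -0.98225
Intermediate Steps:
I = 1521
l(z) = 1521/z
1/l(-1494) = 1/(1521/(-1494)) = 1/(1521*(-1/1494)) = 1/(-169/166) = -166/169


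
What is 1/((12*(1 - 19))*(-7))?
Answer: 1/1512 ≈ 0.00066138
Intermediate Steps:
1/((12*(1 - 19))*(-7)) = 1/((12*(-18))*(-7)) = 1/(-216*(-7)) = 1/1512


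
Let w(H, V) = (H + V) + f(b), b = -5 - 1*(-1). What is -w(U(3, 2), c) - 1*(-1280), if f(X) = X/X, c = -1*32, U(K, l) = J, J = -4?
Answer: 1315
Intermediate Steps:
U(K, l) = -4
c = -32
b = -4 (b = -5 + 1 = -4)
f(X) = 1
w(H, V) = 1 + H + V (w(H, V) = (H + V) + 1 = 1 + H + V)
-w(U(3, 2), c) - 1*(-1280) = -(1 - 4 - 32) - 1*(-1280) = -1*(-35) + 1280 = 35 + 1280 = 1315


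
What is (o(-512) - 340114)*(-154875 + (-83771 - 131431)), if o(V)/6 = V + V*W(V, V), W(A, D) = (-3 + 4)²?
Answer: 128142121866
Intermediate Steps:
W(A, D) = 1 (W(A, D) = 1² = 1)
o(V) = 12*V (o(V) = 6*(V + V*1) = 6*(V + V) = 6*(2*V) = 12*V)
(o(-512) - 340114)*(-154875 + (-83771 - 131431)) = (12*(-512) - 340114)*(-154875 + (-83771 - 131431)) = (-6144 - 340114)*(-154875 - 215202) = -346258*(-370077) = 128142121866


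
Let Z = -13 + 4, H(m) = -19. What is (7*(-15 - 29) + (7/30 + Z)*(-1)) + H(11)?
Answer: -9547/30 ≈ -318.23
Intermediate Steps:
Z = -9
(7*(-15 - 29) + (7/30 + Z)*(-1)) + H(11) = (7*(-15 - 29) + (7/30 - 9)*(-1)) - 19 = (7*(-44) + (7*(1/30) - 9)*(-1)) - 19 = (-308 + (7/30 - 9)*(-1)) - 19 = (-308 - 263/30*(-1)) - 19 = (-308 + 263/30) - 19 = -8977/30 - 19 = -9547/30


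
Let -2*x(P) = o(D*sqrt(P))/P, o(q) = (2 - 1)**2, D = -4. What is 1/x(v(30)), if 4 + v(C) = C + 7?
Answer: -66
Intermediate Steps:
v(C) = 3 + C (v(C) = -4 + (C + 7) = -4 + (7 + C) = 3 + C)
o(q) = 1 (o(q) = 1**2 = 1)
x(P) = -1/(2*P)
1/x(v(30)) = 1/(-1/(2*(3 + 30))) = 1/(-1/2/33) = 1/(-1/2*1/33) = 1/(-1/66) = -66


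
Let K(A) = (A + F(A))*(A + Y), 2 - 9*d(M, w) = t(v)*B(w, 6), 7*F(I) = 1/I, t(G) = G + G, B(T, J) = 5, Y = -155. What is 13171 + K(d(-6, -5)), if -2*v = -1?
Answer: 837229/63 ≈ 13289.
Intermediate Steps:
v = ½ (v = -½*(-1) = ½ ≈ 0.50000)
t(G) = 2*G
F(I) = 1/(7*I)
d(M, w) = -⅓ (d(M, w) = 2/9 - 2*(½)*5/9 = 2/9 - 5/9 = -⅓)
K(A) = (-155 + A)*(A + 1/(7*A)) (K(A) = (A + 1/(7*A))*(A - 155) = (A + 1/(7*A))*(-155 + A) = (-155 + A)*(A + 1/(7*A)))
13171 + K(d(-6, -5)) = 13171 + (⅐ + (-⅓)² - 155*(-⅓) - 155/(7*(-⅓))) = 13171 + (⅐ + ⅑ + 155/3 - 155/7*(-3)) = 13171 + (⅐ + ⅑ + 155/3 + 465/7) = 13171 + 7456/63 = 837229/63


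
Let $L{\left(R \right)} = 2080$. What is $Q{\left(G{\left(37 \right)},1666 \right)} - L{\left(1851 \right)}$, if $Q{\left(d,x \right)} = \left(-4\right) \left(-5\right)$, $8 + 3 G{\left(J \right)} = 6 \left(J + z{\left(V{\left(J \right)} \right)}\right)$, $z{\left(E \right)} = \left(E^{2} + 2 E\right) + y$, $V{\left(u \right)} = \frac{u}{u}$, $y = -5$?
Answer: $-2060$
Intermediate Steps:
$V{\left(u \right)} = 1$
$z{\left(E \right)} = -5 + E^{2} + 2 E$ ($z{\left(E \right)} = \left(E^{2} + 2 E\right) - 5 = -5 + E^{2} + 2 E$)
$G{\left(J \right)} = - \frac{20}{3} + 2 J$ ($G{\left(J \right)} = - \frac{8}{3} + \frac{6 \left(J + \left(-5 + 1^{2} + 2 \cdot 1\right)\right)}{3} = - \frac{8}{3} + \frac{6 \left(J + \left(-5 + 1 + 2\right)\right)}{3} = - \frac{8}{3} + \frac{6 \left(J - 2\right)}{3} = - \frac{8}{3} + \frac{6 \left(-2 + J\right)}{3} = - \frac{8}{3} + \frac{-12 + 6 J}{3} = - \frac{8}{3} + \left(-4 + 2 J\right) = - \frac{20}{3} + 2 J$)
$Q{\left(d,x \right)} = 20$
$Q{\left(G{\left(37 \right)},1666 \right)} - L{\left(1851 \right)} = 20 - 2080 = -2060$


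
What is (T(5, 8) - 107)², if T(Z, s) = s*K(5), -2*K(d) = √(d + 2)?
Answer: 11561 + 856*√7 ≈ 13826.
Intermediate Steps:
K(d) = -√(2 + d)/2 (K(d) = -√(d + 2)/2 = -√(2 + d)/2)
T(Z, s) = -s*√7/2 (T(Z, s) = s*(-√(2 + 5)/2) = s*(-√7/2) = -s*√7/2)
(T(5, 8) - 107)² = (-½*8*√7 - 107)² = (-4*√7 - 107)² = (-107 - 4*√7)²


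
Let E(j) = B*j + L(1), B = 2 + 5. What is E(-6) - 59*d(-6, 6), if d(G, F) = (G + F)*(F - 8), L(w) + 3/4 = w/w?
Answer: -167/4 ≈ -41.750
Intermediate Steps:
L(w) = ¼ (L(w) = -¾ + w/w = -¾ + 1 = ¼)
B = 7
d(G, F) = (-8 + F)*(F + G) (d(G, F) = (F + G)*(-8 + F) = (-8 + F)*(F + G))
E(j) = ¼ + 7*j (E(j) = 7*j + ¼ = ¼ + 7*j)
E(-6) - 59*d(-6, 6) = (¼ + 7*(-6)) - 59*(6² - 8*6 - 8*(-6) + 6*(-6)) = (¼ - 42) - 59*(36 - 48 + 48 - 36) = -167/4 - 59*0 = -167/4 + 0 = -167/4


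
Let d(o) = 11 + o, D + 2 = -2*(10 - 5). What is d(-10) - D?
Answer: 13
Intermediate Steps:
D = -12 (D = -2 - 2*(10 - 5) = -2 - 2*5 = -2 - 10 = -12)
d(-10) - D = (11 - 10) - 1*(-12) = 1 + 12 = 13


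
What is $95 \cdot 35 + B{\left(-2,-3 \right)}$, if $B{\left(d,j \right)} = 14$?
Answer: $3339$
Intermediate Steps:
$95 \cdot 35 + B{\left(-2,-3 \right)} = 95 \cdot 35 + 14 = 3325 + 14 = 3339$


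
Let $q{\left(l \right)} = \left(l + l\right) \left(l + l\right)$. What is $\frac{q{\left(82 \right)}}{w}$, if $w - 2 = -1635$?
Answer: $- \frac{26896}{1633} \approx -16.47$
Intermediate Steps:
$w = -1633$ ($w = 2 - 1635 = -1633$)
$q{\left(l \right)} = 4 l^{2}$ ($q{\left(l \right)} = 2 l 2 l = 4 l^{2}$)
$\frac{q{\left(82 \right)}}{w} = \frac{4 \cdot 82^{2}}{-1633} = 4 \cdot 6724 \left(- \frac{1}{1633}\right) = 26896 \left(- \frac{1}{1633}\right) = - \frac{26896}{1633}$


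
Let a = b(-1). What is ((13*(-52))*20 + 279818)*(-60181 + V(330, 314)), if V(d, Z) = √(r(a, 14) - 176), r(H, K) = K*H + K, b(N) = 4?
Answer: -16026079938 + 266298*I*√106 ≈ -1.6026e+10 + 2.7417e+6*I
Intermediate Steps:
a = 4
r(H, K) = K + H*K (r(H, K) = H*K + K = K + H*K)
V(d, Z) = I*√106 (V(d, Z) = √(14*(1 + 4) - 176) = √(14*5 - 176) = √(70 - 176) = √(-106) = I*√106)
((13*(-52))*20 + 279818)*(-60181 + V(330, 314)) = ((13*(-52))*20 + 279818)*(-60181 + I*√106) = (-676*20 + 279818)*(-60181 + I*√106) = (-13520 + 279818)*(-60181 + I*√106) = 266298*(-60181 + I*√106) = -16026079938 + 266298*I*√106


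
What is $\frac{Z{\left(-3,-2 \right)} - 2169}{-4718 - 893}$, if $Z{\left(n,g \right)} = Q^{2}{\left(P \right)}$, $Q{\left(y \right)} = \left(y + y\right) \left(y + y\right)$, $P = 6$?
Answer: $- \frac{18567}{5611} \approx -3.309$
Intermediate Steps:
$Q{\left(y \right)} = 4 y^{2}$ ($Q{\left(y \right)} = 2 y 2 y = 4 y^{2}$)
$Z{\left(n,g \right)} = 20736$ ($Z{\left(n,g \right)} = \left(4 \cdot 6^{2}\right)^{2} = \left(4 \cdot 36\right)^{2} = 144^{2} = 20736$)
$\frac{Z{\left(-3,-2 \right)} - 2169}{-4718 - 893} = \frac{20736 - 2169}{-4718 - 893} = \frac{18567}{-5611} = 18567 \left(- \frac{1}{5611}\right) = - \frac{18567}{5611}$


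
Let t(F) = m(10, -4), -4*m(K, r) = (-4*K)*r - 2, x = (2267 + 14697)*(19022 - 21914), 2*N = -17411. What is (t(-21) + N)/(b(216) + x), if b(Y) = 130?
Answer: 795/4459978 ≈ 0.00017825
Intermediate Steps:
N = -17411/2 (N = (1/2)*(-17411) = -17411/2 ≈ -8705.5)
x = -49059888 (x = 16964*(-2892) = -49059888)
m(K, r) = 1/2 + K*r (m(K, r) = -((-4*K)*r - 2)/4 = -(-4*K*r - 2)/4 = -(-2 - 4*K*r)/4 = 1/2 + K*r)
t(F) = -79/2 (t(F) = 1/2 + 10*(-4) = 1/2 - 40 = -79/2)
(t(-21) + N)/(b(216) + x) = (-79/2 - 17411/2)/(130 - 49059888) = -8745/(-49059758) = -8745*(-1/49059758) = 795/4459978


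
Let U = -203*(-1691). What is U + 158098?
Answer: 501371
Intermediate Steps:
U = 343273
U + 158098 = 343273 + 158098 = 501371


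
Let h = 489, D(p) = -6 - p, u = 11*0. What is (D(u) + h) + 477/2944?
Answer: 1422429/2944 ≈ 483.16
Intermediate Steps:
u = 0
(D(u) + h) + 477/2944 = ((-6 - 1*0) + 489) + 477/2944 = ((-6 + 0) + 489) + 477*(1/2944) = (-6 + 489) + 477/2944 = 483 + 477/2944 = 1422429/2944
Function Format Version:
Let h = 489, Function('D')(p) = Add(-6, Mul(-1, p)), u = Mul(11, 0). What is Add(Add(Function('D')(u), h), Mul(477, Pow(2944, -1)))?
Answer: Rational(1422429, 2944) ≈ 483.16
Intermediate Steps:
u = 0
Add(Add(Function('D')(u), h), Mul(477, Pow(2944, -1))) = Add(Add(Add(-6, Mul(-1, 0)), 489), Mul(477, Pow(2944, -1))) = Add(Add(Add(-6, 0), 489), Mul(477, Rational(1, 2944))) = Add(Add(-6, 489), Rational(477, 2944)) = Add(483, Rational(477, 2944)) = Rational(1422429, 2944)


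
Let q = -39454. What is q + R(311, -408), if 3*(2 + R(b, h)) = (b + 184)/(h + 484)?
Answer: -2998491/76 ≈ -39454.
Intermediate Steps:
R(b, h) = -2 + (184 + b)/(3*(484 + h)) (R(b, h) = -2 + ((b + 184)/(h + 484))/3 = -2 + ((184 + b)/(484 + h))/3 = -2 + (184 + b)/(3*(484 + h)))
q + R(311, -408) = -39454 + (-2720 + 311 - 6*(-408))/(3*(484 - 408)) = -39454 + (⅓)*(-2720 + 311 + 2448)/76 = -39454 + (⅓)*(1/76)*39 = -39454 + 13/76 = -2998491/76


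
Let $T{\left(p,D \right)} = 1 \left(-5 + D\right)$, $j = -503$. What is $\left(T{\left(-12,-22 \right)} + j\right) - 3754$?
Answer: $-4284$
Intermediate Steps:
$T{\left(p,D \right)} = -5 + D$
$\left(T{\left(-12,-22 \right)} + j\right) - 3754 = \left(\left(-5 - 22\right) - 503\right) - 3754 = \left(-27 - 503\right) - 3754 = -530 - 3754 = -4284$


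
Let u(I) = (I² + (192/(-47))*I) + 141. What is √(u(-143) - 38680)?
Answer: I*√38670378/47 ≈ 132.31*I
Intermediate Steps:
u(I) = 141 + I² - 192*I/47 (u(I) = (I² + (192*(-1/47))*I) + 141 = (I² - 192*I/47) + 141 = 141 + I² - 192*I/47)
√(u(-143) - 38680) = √((141 + (-143)² - 192/47*(-143)) - 38680) = √((141 + 20449 + 27456/47) - 38680) = √(995186/47 - 38680) = √(-822774/47) = I*√38670378/47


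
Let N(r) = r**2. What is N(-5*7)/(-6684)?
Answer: -1225/6684 ≈ -0.18327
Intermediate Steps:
N(-5*7)/(-6684) = (-5*7)**2/(-6684) = (-35)**2*(-1/6684) = 1225*(-1/6684) = -1225/6684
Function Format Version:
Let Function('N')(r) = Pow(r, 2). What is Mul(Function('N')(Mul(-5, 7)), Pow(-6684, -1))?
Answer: Rational(-1225, 6684) ≈ -0.18327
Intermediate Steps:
Mul(Function('N')(Mul(-5, 7)), Pow(-6684, -1)) = Mul(Pow(Mul(-5, 7), 2), Pow(-6684, -1)) = Mul(Pow(-35, 2), Rational(-1, 6684)) = Mul(1225, Rational(-1, 6684)) = Rational(-1225, 6684)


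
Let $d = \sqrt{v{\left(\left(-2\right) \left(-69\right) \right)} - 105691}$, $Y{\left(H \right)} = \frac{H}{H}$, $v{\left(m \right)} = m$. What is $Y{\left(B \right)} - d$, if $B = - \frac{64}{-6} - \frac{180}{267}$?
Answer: $1 - i \sqrt{105553} \approx 1.0 - 324.89 i$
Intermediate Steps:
$B = \frac{2668}{267}$ ($B = \left(-64\right) \left(- \frac{1}{6}\right) - \frac{60}{89} = \frac{32}{3} - \frac{60}{89} = \frac{2668}{267} \approx 9.9925$)
$Y{\left(H \right)} = 1$
$d = i \sqrt{105553}$ ($d = \sqrt{\left(-2\right) \left(-69\right) - 105691} = \sqrt{138 - 105691} = \sqrt{-105553} = i \sqrt{105553} \approx 324.89 i$)
$Y{\left(B \right)} - d = 1 - i \sqrt{105553}$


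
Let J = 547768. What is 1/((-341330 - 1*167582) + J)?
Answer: 1/38856 ≈ 2.5736e-5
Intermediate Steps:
1/((-341330 - 1*167582) + J) = 1/((-341330 - 1*167582) + 547768) = 1/((-341330 - 167582) + 547768) = 1/(-508912 + 547768) = 1/38856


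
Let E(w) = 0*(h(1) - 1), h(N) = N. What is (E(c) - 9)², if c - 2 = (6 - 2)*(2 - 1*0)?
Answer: 81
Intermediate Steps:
c = 10 (c = 2 + (6 - 2)*(2 - 1*0) = 2 + 4*(2 + 0) = 2 + 4*2 = 2 + 8 = 10)
E(w) = 0 (E(w) = 0*(1 - 1) = 0*0 = 0)
(E(c) - 9)² = (0 - 9)² = (-9)² = 81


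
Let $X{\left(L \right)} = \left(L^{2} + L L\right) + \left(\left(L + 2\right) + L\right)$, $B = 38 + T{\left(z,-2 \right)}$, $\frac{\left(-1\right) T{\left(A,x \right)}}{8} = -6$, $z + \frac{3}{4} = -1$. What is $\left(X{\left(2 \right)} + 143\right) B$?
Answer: $13502$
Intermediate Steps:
$z = - \frac{7}{4}$ ($z = - \frac{3}{4} - 1 = - \frac{7}{4} \approx -1.75$)
$T{\left(A,x \right)} = 48$ ($T{\left(A,x \right)} = \left(-8\right) \left(-6\right) = 48$)
$B = 86$ ($B = 38 + 48 = 86$)
$X{\left(L \right)} = 2 + 2 L + 2 L^{2}$ ($X{\left(L \right)} = \left(L^{2} + L^{2}\right) + \left(\left(2 + L\right) + L\right) = 2 L^{2} + \left(2 + 2 L\right) = 2 + 2 L + 2 L^{2}$)
$\left(X{\left(2 \right)} + 143\right) B = \left(\left(2 + 2 \cdot 2 + 2 \cdot 2^{2}\right) + 143\right) 86 = \left(\left(2 + 4 + 2 \cdot 4\right) + 143\right) 86 = \left(\left(2 + 4 + 8\right) + 143\right) 86 = \left(14 + 143\right) 86 = 157 \cdot 86 = 13502$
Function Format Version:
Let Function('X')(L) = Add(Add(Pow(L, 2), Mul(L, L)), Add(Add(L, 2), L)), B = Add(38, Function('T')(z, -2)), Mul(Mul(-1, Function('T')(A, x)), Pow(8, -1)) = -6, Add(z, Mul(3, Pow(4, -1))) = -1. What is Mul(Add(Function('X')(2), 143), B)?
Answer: 13502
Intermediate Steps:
z = Rational(-7, 4) (z = Add(Rational(-3, 4), -1) = Rational(-7, 4) ≈ -1.7500)
Function('T')(A, x) = 48 (Function('T')(A, x) = Mul(-8, -6) = 48)
B = 86 (B = Add(38, 48) = 86)
Function('X')(L) = Add(2, Mul(2, L), Mul(2, Pow(L, 2))) (Function('X')(L) = Add(Add(Pow(L, 2), Pow(L, 2)), Add(Add(2, L), L)) = Add(Mul(2, Pow(L, 2)), Add(2, Mul(2, L))) = Add(2, Mul(2, L), Mul(2, Pow(L, 2))))
Mul(Add(Function('X')(2), 143), B) = Mul(Add(Add(2, Mul(2, 2), Mul(2, Pow(2, 2))), 143), 86) = Mul(Add(Add(2, 4, Mul(2, 4)), 143), 86) = Mul(Add(Add(2, 4, 8), 143), 86) = Mul(Add(14, 143), 86) = Mul(157, 86) = 13502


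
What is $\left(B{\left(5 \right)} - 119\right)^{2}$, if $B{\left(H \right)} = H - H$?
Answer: $14161$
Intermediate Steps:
$B{\left(H \right)} = 0$
$\left(B{\left(5 \right)} - 119\right)^{2} = \left(0 - 119\right)^{2} = \left(-119\right)^{2} = 14161$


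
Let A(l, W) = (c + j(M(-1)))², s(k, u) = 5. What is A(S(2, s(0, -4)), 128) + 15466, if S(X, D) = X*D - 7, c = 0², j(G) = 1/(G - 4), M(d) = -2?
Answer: 556777/36 ≈ 15466.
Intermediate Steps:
j(G) = 1/(-4 + G)
c = 0
S(X, D) = -7 + D*X (S(X, D) = D*X - 7 = -7 + D*X)
A(l, W) = 1/36 (A(l, W) = (0 + 1/(-4 - 2))² = (0 + 1/(-6))² = (0 - ⅙)² = (-⅙)² = 1/36)
A(S(2, s(0, -4)), 128) + 15466 = 1/36 + 15466 = 556777/36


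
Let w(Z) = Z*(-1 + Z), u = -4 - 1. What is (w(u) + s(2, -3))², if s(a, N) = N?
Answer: 729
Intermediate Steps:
u = -5
(w(u) + s(2, -3))² = (-5*(-1 - 5) - 3)² = (-5*(-6) - 3)² = (30 - 3)² = 27² = 729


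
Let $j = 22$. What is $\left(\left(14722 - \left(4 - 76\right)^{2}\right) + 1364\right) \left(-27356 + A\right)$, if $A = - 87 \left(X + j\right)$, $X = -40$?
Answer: $-281162580$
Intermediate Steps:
$A = 1566$ ($A = - 87 \left(-40 + 22\right) = \left(-87\right) \left(-18\right) = 1566$)
$\left(\left(14722 - \left(4 - 76\right)^{2}\right) + 1364\right) \left(-27356 + A\right) = \left(\left(14722 - \left(4 - 76\right)^{2}\right) + 1364\right) \left(-27356 + 1566\right) = \left(\left(14722 - \left(-72\right)^{2}\right) + 1364\right) \left(-25790\right) = \left(\left(14722 - 5184\right) + 1364\right) \left(-25790\right) = \left(9538 + 1364\right) \left(-25790\right) = 10902 \left(-25790\right) = -281162580$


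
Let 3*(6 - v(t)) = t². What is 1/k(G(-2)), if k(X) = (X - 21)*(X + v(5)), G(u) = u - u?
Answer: 1/49 ≈ 0.020408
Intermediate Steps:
v(t) = 6 - t²/3
G(u) = 0
k(X) = (-21 + X)*(-7/3 + X) (k(X) = (X - 21)*(X + (6 - ⅓*5²)) = (-21 + X)*(X + (6 - ⅓*25)) = (-21 + X)*(X + (6 - 25/3)) = (-21 + X)*(X - 7/3) = (-21 + X)*(-7/3 + X))
1/k(G(-2)) = 1/(49 + 0² - 70/3*0) = 1/(49 + 0 + 0) = 1/49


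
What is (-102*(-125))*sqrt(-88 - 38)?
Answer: 38250*I*sqrt(14) ≈ 1.4312e+5*I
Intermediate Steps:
(-102*(-125))*sqrt(-88 - 38) = 12750*sqrt(-126) = 12750*(3*I*sqrt(14)) = 38250*I*sqrt(14)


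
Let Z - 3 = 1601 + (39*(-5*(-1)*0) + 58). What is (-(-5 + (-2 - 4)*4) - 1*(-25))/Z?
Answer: 9/277 ≈ 0.032491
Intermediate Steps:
Z = 1662 (Z = 3 + (1601 + (39*(-5*(-1)*0) + 58)) = 3 + (1601 + (39*(5*0) + 58)) = 3 + (1601 + (39*0 + 58)) = 3 + (1601 + (0 + 58)) = 3 + (1601 + 58) = 3 + 1659 = 1662)
(-(-5 + (-2 - 4)*4) - 1*(-25))/Z = (-(-5 + (-2 - 4)*4) - 1*(-25))/1662 = (-(-5 - 6*4) + 25)*(1/1662) = (-(-5 - 24) + 25)*(1/1662) = (-1*(-29) + 25)*(1/1662) = (29 + 25)*(1/1662) = 54*(1/1662) = 9/277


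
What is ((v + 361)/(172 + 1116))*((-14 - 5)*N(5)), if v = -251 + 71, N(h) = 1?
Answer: -3439/1288 ≈ -2.6700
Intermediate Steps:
v = -180
((v + 361)/(172 + 1116))*((-14 - 5)*N(5)) = ((-180 + 361)/(172 + 1116))*((-14 - 5)*1) = (181/1288)*(-19*1) = (181*(1/1288))*(-19) = (181/1288)*(-19) = -3439/1288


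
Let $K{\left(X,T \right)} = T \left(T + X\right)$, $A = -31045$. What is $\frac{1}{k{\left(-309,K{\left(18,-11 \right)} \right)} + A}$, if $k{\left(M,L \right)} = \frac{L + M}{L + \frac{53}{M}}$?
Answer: $- \frac{11923}{370089898} \approx -3.2216 \cdot 10^{-5}$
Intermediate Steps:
$k{\left(M,L \right)} = \frac{L + M}{L + \frac{53}{M}}$
$\frac{1}{k{\left(-309,K{\left(18,-11 \right)} \right)} + A} = \frac{1}{- \frac{309 \left(- 11 \left(-11 + 18\right) - 309\right)}{53 + - 11 \left(-11 + 18\right) \left(-309\right)} - 31045} = \frac{1}{- \frac{309 \left(\left(-11\right) 7 - 309\right)}{53 + \left(-11\right) 7 \left(-309\right)} - 31045} = \frac{1}{- \frac{309 \left(-77 - 309\right)}{53 - -23793} - 31045} = \frac{1}{\left(-309\right) \frac{1}{53 + 23793} \left(-386\right) - 31045} = \frac{1}{\left(-309\right) \frac{1}{23846} \left(-386\right) - 31045} = \frac{1}{\frac{59637}{11923} - 31045} = \frac{1}{- \frac{370089898}{11923}} = - \frac{11923}{370089898}$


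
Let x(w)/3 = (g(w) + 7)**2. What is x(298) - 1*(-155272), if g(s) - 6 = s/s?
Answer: 155860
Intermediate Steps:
g(s) = 7 (g(s) = 6 + s/s = 6 + 1 = 7)
x(w) = 588 (x(w) = 3*(7 + 7)**2 = 3*14**2 = 3*196 = 588)
x(298) - 1*(-155272) = 588 - 1*(-155272) = 588 + 155272 = 155860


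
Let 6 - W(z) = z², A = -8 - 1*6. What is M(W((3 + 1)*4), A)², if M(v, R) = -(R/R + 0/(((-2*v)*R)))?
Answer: 1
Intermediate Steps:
A = -14 (A = -8 - 6 = -14)
W(z) = 6 - z²
M(v, R) = -1 (M(v, R) = -(1 + 0/((-2*R*v))) = -(1 + 0*(-1/(2*R*v))) = -(1 + 0) = -1*1 = -1)
M(W((3 + 1)*4), A)² = (-1)² = 1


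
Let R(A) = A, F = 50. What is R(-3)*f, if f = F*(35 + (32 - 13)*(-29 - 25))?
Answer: 148650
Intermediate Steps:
f = -49550 (f = 50*(35 + (32 - 13)*(-29 - 25)) = 50*(35 + 19*(-54)) = 50*(35 - 1026) = 50*(-991) = -49550)
R(-3)*f = -3*(-49550) = 148650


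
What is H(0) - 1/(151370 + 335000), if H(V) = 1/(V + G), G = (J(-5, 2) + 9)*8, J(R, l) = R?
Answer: 243169/7781920 ≈ 0.031248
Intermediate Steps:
G = 32 (G = (-5 + 9)*8 = 4*8 = 32)
H(V) = 1/(32 + V) (H(V) = 1/(V + 32) = 1/(32 + V))
H(0) - 1/(151370 + 335000) = 1/(32 + 0) - 1/(151370 + 335000) = 1/32 - 1/486370 = 243169/7781920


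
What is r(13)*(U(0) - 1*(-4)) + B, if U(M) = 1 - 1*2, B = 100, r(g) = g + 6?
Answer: 157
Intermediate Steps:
r(g) = 6 + g
U(M) = -1 (U(M) = 1 - 2 = -1)
r(13)*(U(0) - 1*(-4)) + B = (6 + 13)*(-1 - 1*(-4)) + 100 = 19*(-1 + 4) + 100 = 19*3 + 100 = 57 + 100 = 157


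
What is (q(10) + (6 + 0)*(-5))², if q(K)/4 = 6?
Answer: 36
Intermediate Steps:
q(K) = 24 (q(K) = 4*6 = 24)
(q(10) + (6 + 0)*(-5))² = (24 + (6 + 0)*(-5))² = (24 + 6*(-5))² = (24 - 30)² = (-6)² = 36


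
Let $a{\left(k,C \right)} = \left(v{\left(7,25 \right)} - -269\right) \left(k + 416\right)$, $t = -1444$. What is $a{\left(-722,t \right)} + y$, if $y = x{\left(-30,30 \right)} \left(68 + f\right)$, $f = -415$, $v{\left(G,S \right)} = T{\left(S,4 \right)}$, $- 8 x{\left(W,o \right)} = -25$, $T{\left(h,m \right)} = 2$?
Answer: $- \frac{672083}{8} \approx -84010.0$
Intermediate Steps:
$x{\left(W,o \right)} = \frac{25}{8}$ ($x{\left(W,o \right)} = \left(- \frac{1}{8}\right) \left(-25\right) = \frac{25}{8}$)
$v{\left(G,S \right)} = 2$
$a{\left(k,C \right)} = 112736 + 271 k$ ($a{\left(k,C \right)} = \left(2 - -269\right) \left(k + 416\right) = \left(2 + \left(-62 + 331\right)\right) \left(416 + k\right) = \left(2 + 269\right) \left(416 + k\right) = 271 \left(416 + k\right) = 112736 + 271 k$)
$y = - \frac{8675}{8}$ ($y = \frac{25 \left(68 - 415\right)}{8} = \frac{25}{8} \left(-347\right) = - \frac{8675}{8} \approx -1084.4$)
$a{\left(-722,t \right)} + y = \left(112736 + 271 \left(-722\right)\right) - \frac{8675}{8} = \left(112736 - 195662\right) - \frac{8675}{8} = -82926 - \frac{8675}{8} = - \frac{672083}{8}$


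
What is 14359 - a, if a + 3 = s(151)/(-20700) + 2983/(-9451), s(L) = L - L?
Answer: 135738245/9451 ≈ 14362.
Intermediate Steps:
s(L) = 0
a = -31336/9451 (a = -3 + (0/(-20700) + 2983/(-9451)) = -3 + (0*(-1/20700) + 2983*(-1/9451)) = -3 + (0 - 2983/9451) = -3 - 2983/9451 = -31336/9451 ≈ -3.3156)
14359 - a = 14359 - 1*(-31336/9451) = 14359 + 31336/9451 = 135738245/9451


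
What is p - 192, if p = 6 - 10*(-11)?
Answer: -76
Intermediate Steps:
p = 116 (p = 6 + 110 = 116)
p - 192 = 116 - 192 = -76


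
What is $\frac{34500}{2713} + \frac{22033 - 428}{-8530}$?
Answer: $\frac{47134127}{4628378} \approx 10.184$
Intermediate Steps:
$\frac{34500}{2713} + \frac{22033 - 428}{-8530} = 34500 \cdot \frac{1}{2713} + 21605 \left(- \frac{1}{8530}\right) = \frac{34500}{2713} - \frac{4321}{1706} = \frac{47134127}{4628378}$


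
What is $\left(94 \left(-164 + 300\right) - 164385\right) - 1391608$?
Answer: $-1543209$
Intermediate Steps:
$\left(94 \left(-164 + 300\right) - 164385\right) - 1391608 = \left(94 \cdot 136 - 164385\right) - 1391608 = \left(12784 - 164385\right) - 1391608 = -151601 - 1391608 = -1543209$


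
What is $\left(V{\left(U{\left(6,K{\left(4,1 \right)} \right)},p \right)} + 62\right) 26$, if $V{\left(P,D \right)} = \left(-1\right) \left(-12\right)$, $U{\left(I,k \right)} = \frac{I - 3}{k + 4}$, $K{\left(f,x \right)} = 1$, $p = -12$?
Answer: $1924$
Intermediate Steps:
$U{\left(I,k \right)} = \frac{-3 + I}{4 + k}$
$V{\left(P,D \right)} = 12$
$\left(V{\left(U{\left(6,K{\left(4,1 \right)} \right)},p \right)} + 62\right) 26 = \left(12 + 62\right) 26 = 74 \cdot 26 = 1924$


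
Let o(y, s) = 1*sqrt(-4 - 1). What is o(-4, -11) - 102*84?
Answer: -8568 + I*sqrt(5) ≈ -8568.0 + 2.2361*I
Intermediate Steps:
o(y, s) = I*sqrt(5) (o(y, s) = 1*sqrt(-5) = 1*(I*sqrt(5)) = I*sqrt(5))
o(-4, -11) - 102*84 = I*sqrt(5) - 102*84 = I*sqrt(5) - 8568 = -8568 + I*sqrt(5)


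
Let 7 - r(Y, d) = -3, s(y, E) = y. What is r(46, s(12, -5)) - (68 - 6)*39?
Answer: -2408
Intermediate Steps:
r(Y, d) = 10 (r(Y, d) = 7 - 1*(-3) = 7 + 3 = 10)
r(46, s(12, -5)) - (68 - 6)*39 = 10 - (68 - 6)*39 = 10 - 62*39 = 10 - 1*2418 = 10 - 2418 = -2408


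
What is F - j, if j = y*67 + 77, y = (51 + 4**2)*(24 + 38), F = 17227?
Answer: -261168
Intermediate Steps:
y = 4154 (y = (51 + 16)*62 = 67*62 = 4154)
j = 278395 (j = 4154*67 + 77 = 278318 + 77 = 278395)
F - j = 17227 - 1*278395 = 17227 - 278395 = -261168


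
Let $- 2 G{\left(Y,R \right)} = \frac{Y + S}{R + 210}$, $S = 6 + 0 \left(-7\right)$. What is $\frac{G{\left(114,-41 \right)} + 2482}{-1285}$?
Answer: $- \frac{419398}{217165} \approx -1.9312$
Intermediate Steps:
$S = 6$ ($S = 6 + 0 = 6$)
$G{\left(Y,R \right)} = - \frac{6 + Y}{2 \left(210 + R\right)}$ ($G{\left(Y,R \right)} = - \frac{\left(Y + 6\right) \frac{1}{R + 210}}{2} = - \frac{\left(6 + Y\right) \frac{1}{210 + R}}{2} = - \frac{\frac{1}{210 + R} \left(6 + Y\right)}{2} = - \frac{6 + Y}{2 \left(210 + R\right)}$)
$\frac{G{\left(114,-41 \right)} + 2482}{-1285} = \frac{\frac{-6 - 114}{2 \left(210 - 41\right)} + 2482}{-1285} = \left(\frac{-6 - 114}{2 \cdot 169} + 2482\right) \left(- \frac{1}{1285}\right) = \left(\frac{1}{2} \cdot \frac{1}{169} \left(-120\right) + 2482\right) \left(- \frac{1}{1285}\right) = \left(- \frac{60}{169} + 2482\right) \left(- \frac{1}{1285}\right) = \frac{419398}{169} \left(- \frac{1}{1285}\right) = - \frac{419398}{217165}$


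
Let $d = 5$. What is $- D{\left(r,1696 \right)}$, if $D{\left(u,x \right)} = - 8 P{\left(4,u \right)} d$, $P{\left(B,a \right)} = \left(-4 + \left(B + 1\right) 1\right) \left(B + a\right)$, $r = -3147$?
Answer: $-125720$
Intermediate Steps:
$P{\left(B,a \right)} = \left(-3 + B\right) \left(B + a\right)$ ($P{\left(B,a \right)} = \left(-4 + \left(1 + B\right) 1\right) \left(B + a\right) = \left(-4 + \left(1 + B\right)\right) \left(B + a\right) = \left(-3 + B\right) \left(B + a\right)$)
$D{\left(u,x \right)} = -160 - 40 u$ ($D{\left(u,x \right)} = - 8 \left(4^{2} - 12 - 3 u + 4 u\right) 5 = - 8 \left(16 - 12 - 3 u + 4 u\right) 5 = - 8 \left(4 + u\right) 5 = \left(-32 - 8 u\right) 5 = -160 - 40 u$)
$- D{\left(r,1696 \right)} = - (-160 - -125880) = - (-160 + 125880) = \left(-1\right) 125720 = -125720$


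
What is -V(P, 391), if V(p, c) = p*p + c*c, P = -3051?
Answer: -9461482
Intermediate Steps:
V(p, c) = c² + p² (V(p, c) = p² + c² = c² + p²)
-V(P, 391) = -(391² + (-3051)²) = -(152881 + 9308601) = -1*9461482 = -9461482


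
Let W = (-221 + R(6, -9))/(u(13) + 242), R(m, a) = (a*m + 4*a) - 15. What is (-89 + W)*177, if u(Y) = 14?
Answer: -2045235/128 ≈ -15978.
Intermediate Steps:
R(m, a) = -15 + 4*a + a*m (R(m, a) = (4*a + a*m) - 15 = -15 + 4*a + a*m)
W = -163/128 (W = (-221 + (-15 + 4*(-9) - 9*6))/(14 + 242) = (-221 + (-15 - 36 - 54))/256 = (-221 - 105)*(1/256) = -326*1/256 = -163/128 ≈ -1.2734)
(-89 + W)*177 = (-89 - 163/128)*177 = -11555/128*177 = -2045235/128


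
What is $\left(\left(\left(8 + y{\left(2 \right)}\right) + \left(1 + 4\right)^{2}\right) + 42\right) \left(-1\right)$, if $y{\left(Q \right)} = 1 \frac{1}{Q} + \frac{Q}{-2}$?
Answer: $- \frac{149}{2} \approx -74.5$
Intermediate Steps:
$y{\left(Q \right)} = \frac{1}{Q} - \frac{Q}{2}$ ($y{\left(Q \right)} = \frac{1}{Q} + Q \left(- \frac{1}{2}\right) = \frac{1}{Q} - \frac{Q}{2}$)
$\left(\left(\left(8 + y{\left(2 \right)}\right) + \left(1 + 4\right)^{2}\right) + 42\right) \left(-1\right) = \left(\left(\left(8 + \left(\frac{1}{2} - 1\right)\right) + \left(1 + 4\right)^{2}\right) + 42\right) \left(-1\right) = \left(\left(\left(8 + \left(\frac{1}{2} - 1\right)\right) + 5^{2}\right) + 42\right) \left(-1\right) = \left(\left(\left(8 - \frac{1}{2}\right) + 25\right) + 42\right) \left(-1\right) = \left(\left(\frac{15}{2} + 25\right) + 42\right) \left(-1\right) = \left(\frac{65}{2} + 42\right) \left(-1\right) = \frac{149}{2} \left(-1\right) = - \frac{149}{2}$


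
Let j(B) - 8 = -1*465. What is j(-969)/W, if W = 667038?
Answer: -457/667038 ≈ -0.00068512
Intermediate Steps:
j(B) = -457 (j(B) = 8 - 1*465 = 8 - 465 = -457)
j(-969)/W = -457/667038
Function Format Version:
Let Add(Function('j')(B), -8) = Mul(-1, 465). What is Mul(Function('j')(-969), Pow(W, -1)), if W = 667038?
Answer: Rational(-457, 667038) ≈ -0.00068512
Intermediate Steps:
Function('j')(B) = -457 (Function('j')(B) = Add(8, Mul(-1, 465)) = Add(8, -465) = -457)
Mul(Function('j')(-969), Pow(W, -1)) = Mul(-457, Pow(667038, -1)) = Mul(-457, Rational(1, 667038)) = Rational(-457, 667038)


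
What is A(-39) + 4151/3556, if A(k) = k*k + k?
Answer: 753449/508 ≈ 1483.2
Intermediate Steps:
A(k) = k + k**2 (A(k) = k**2 + k = k + k**2)
A(-39) + 4151/3556 = -39*(1 - 39) + 4151/3556 = -39*(-38) + 4151*(1/3556) = 1482 + 593/508 = 753449/508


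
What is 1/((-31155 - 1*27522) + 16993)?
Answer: -1/41684 ≈ -2.3990e-5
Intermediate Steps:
1/((-31155 - 1*27522) + 16993) = 1/((-31155 - 27522) + 16993) = 1/(-58677 + 16993) = 1/(-41684) = -1/41684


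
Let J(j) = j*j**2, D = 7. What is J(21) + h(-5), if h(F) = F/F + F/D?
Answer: 64829/7 ≈ 9261.3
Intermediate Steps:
J(j) = j**3
h(F) = 1 + F/7 (h(F) = F/F + F/7 = 1 + F*(1/7) = 1 + F/7)
J(21) + h(-5) = 21**3 + (1 + (1/7)*(-5)) = 9261 + (1 - 5/7) = 9261 + 2/7 = 64829/7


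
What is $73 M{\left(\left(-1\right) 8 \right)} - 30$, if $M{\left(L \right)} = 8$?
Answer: $554$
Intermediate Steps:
$73 M{\left(\left(-1\right) 8 \right)} - 30 = 73 \cdot 8 - 30 = 584 - 30 = 554$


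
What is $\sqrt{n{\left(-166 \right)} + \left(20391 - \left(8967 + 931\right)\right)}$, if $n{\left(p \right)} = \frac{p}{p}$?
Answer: $3 \sqrt{1166} \approx 102.44$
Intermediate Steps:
$n{\left(p \right)} = 1$
$\sqrt{n{\left(-166 \right)} + \left(20391 - \left(8967 + 931\right)\right)} = \sqrt{1 + \left(20391 - \left(8967 + 931\right)\right)} = \sqrt{1 + \left(20391 - 9898\right)} = \sqrt{1 + 10493} = \sqrt{10494} = 3 \sqrt{1166}$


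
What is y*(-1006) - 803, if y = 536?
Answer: -540019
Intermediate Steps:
y*(-1006) - 803 = 536*(-1006) - 803 = -539216 - 803 = -540019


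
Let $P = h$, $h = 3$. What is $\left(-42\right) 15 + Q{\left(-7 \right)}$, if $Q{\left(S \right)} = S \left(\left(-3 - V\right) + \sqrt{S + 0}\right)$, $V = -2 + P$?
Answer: $-602 - 7 i \sqrt{7} \approx -602.0 - 18.52 i$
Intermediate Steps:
$P = 3$
$V = 1$ ($V = -2 + 3 = 1$)
$Q{\left(S \right)} = S \left(-4 + \sqrt{S}\right)$ ($Q{\left(S \right)} = S \left(\left(-3 - 1\right) + \sqrt{S + 0}\right) = S \left(\left(-3 - 1\right) + \sqrt{S}\right) = S \left(-4 + \sqrt{S}\right)$)
$\left(-42\right) 15 + Q{\left(-7 \right)} = \left(-42\right) 15 + \left(\left(-7\right)^{\frac{3}{2}} - -28\right) = -630 + \left(- 7 i \sqrt{7} + 28\right) = -630 + \left(28 - 7 i \sqrt{7}\right) = -602 - 7 i \sqrt{7}$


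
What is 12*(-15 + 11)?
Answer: -48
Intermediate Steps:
12*(-15 + 11) = 12*(-4) = -48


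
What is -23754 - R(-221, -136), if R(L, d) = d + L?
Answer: -23397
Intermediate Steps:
R(L, d) = L + d
-23754 - R(-221, -136) = -23754 - (-221 - 136) = -23754 - 1*(-357) = -23754 + 357 = -23397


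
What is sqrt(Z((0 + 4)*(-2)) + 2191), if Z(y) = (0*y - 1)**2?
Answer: 4*sqrt(137) ≈ 46.819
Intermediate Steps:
Z(y) = 1 (Z(y) = (0 - 1)**2 = (-1)**2 = 1)
sqrt(Z((0 + 4)*(-2)) + 2191) = sqrt(1 + 2191) = sqrt(2192) = 4*sqrt(137)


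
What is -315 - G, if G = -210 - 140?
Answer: 35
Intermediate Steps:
G = -350
-315 - G = -315 - 1*(-350) = -315 + 350 = 35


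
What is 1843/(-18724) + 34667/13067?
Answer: 625022427/244666508 ≈ 2.5546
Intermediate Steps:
1843/(-18724) + 34667/13067 = 1843*(-1/18724) + 34667*(1/13067) = -1843/18724 + 34667/13067 = 625022427/244666508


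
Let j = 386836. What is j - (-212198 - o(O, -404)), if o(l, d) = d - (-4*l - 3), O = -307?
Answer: 597405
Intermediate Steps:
o(l, d) = 3 + d + 4*l (o(l, d) = d - (-3 - 4*l) = d + (3 + 4*l) = 3 + d + 4*l)
j - (-212198 - o(O, -404)) = 386836 - (-212198 - (3 - 404 + 4*(-307))) = 386836 - (-212198 - (3 - 404 - 1228)) = 386836 - (-212198 - 1*(-1629)) = 386836 - (-212198 + 1629) = 386836 - 1*(-210569) = 386836 + 210569 = 597405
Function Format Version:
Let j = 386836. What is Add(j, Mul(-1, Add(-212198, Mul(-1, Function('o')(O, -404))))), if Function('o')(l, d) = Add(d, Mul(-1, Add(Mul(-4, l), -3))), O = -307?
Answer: 597405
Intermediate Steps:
Function('o')(l, d) = Add(3, d, Mul(4, l)) (Function('o')(l, d) = Add(d, Mul(-1, Add(-3, Mul(-4, l)))) = Add(d, Add(3, Mul(4, l))) = Add(3, d, Mul(4, l)))
Add(j, Mul(-1, Add(-212198, Mul(-1, Function('o')(O, -404))))) = Add(386836, Mul(-1, Add(-212198, Mul(-1, Add(3, -404, Mul(4, -307)))))) = Add(386836, Mul(-1, Add(-212198, Mul(-1, Add(3, -404, -1228))))) = Add(386836, Mul(-1, Add(-212198, Mul(-1, -1629)))) = Add(386836, Mul(-1, Add(-212198, 1629))) = Add(386836, Mul(-1, -210569)) = Add(386836, 210569) = 597405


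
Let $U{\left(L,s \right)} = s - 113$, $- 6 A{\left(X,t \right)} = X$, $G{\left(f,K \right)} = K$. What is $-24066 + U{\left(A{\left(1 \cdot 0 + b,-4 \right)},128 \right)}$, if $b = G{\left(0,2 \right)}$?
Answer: $-24051$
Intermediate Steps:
$b = 2$
$A{\left(X,t \right)} = - \frac{X}{6}$
$U{\left(L,s \right)} = -113 + s$ ($U{\left(L,s \right)} = s - 113 = -113 + s$)
$-24066 + U{\left(A{\left(1 \cdot 0 + b,-4 \right)},128 \right)} = -24066 + \left(-113 + 128\right) = -24066 + 15 = -24051$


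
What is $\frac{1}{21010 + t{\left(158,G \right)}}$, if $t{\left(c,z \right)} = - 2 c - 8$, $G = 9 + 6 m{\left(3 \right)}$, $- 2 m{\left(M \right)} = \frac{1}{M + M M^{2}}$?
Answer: $\frac{1}{20686} \approx 4.8342 \cdot 10^{-5}$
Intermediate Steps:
$m{\left(M \right)} = - \frac{1}{2 \left(M + M^{3}\right)}$ ($m{\left(M \right)} = - \frac{1}{2 \left(M + M M^{2}\right)} = - \frac{1}{2 \left(M + M^{3}\right)}$)
$G = \frac{89}{10}$ ($G = 9 + 6 \left(- \frac{1}{2 \cdot 3 \left(1 + 3^{2}\right)}\right) = 9 + 6 \left(\left(- \frac{1}{2}\right) \frac{1}{3} \frac{1}{1 + 9}\right) = 9 + 6 \left(\left(- \frac{1}{2}\right) \frac{1}{3} \cdot \frac{1}{10}\right) = 9 + 6 \left(- \frac{1}{60}\right) = 9 - \frac{1}{10} = \frac{89}{10} \approx 8.9$)
$t{\left(c,z \right)} = -8 - 2 c$
$\frac{1}{21010 + t{\left(158,G \right)}} = \frac{1}{21010 - 324} = \frac{1}{20686}$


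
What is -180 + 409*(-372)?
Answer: -152328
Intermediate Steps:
-180 + 409*(-372) = -180 - 152148 = -152328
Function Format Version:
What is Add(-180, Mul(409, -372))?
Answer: -152328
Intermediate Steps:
Add(-180, Mul(409, -372)) = Add(-180, -152148) = -152328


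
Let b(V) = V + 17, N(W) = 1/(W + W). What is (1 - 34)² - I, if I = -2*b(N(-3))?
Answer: 3368/3 ≈ 1122.7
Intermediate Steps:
N(W) = 1/(2*W)
b(V) = 17 + V
I = -101/3 (I = -2*(17 + (½)/(-3)) = -2*(17 + (½)*(-⅓)) = -2*(17 - ⅙) = -2*101/6 = -101/3 ≈ -33.667)
(1 - 34)² - I = (1 - 34)² - 1*(-101/3) = (-33)² + 101/3 = 1089 + 101/3 = 3368/3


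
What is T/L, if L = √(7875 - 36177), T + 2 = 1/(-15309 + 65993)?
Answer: 33789*I*√28302/478152856 ≈ 0.011888*I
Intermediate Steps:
T = -101367/50684 (T = -2 + 1/(-15309 + 65993) = -2 + 1/50684 = -101367/50684 ≈ -2.0000)
L = I*√28302 (L = √(-28302) = I*√28302 ≈ 168.23*I)
T/L = -101367*(-I*√28302/28302)/50684 = -(-33789)*I*√28302/478152856 = 33789*I*√28302/478152856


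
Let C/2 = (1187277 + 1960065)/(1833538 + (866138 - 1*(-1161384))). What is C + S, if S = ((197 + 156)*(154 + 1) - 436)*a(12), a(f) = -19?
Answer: -331825728698/321755 ≈ -1.0313e+6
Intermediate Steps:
C = 524557/321755 (C = 2*((1187277 + 1960065)/(1833538 + (866138 - 1*(-1161384)))) = 2*(3147342/(1833538 + (866138 + 1161384))) = 2*(3147342/(1833538 + 2027522)) = 2*(3147342/3861060) = 2*(3147342*(1/3861060)) = 2*(524557/643510) = 524557/321755 ≈ 1.6303)
S = -1031301 (S = ((197 + 156)*(154 + 1) - 436)*(-19) = (353*155 - 436)*(-19) = (54715 - 436)*(-19) = 54279*(-19) = -1031301)
C + S = 524557/321755 - 1031301 = -331825728698/321755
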